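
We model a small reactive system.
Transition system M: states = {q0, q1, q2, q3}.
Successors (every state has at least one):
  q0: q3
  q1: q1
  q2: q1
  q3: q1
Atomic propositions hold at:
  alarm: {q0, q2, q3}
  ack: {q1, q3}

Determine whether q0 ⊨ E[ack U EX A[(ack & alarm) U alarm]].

Yes

Sat(ack & alarm) = {q3}
A[(ack & alarm) U alarm]: least fixpoint, start Z0 = Sat(alarm) = {q0, q2, q3}, add states in Sat(ack & alarm) with every successor in Z. Already a fixed point.
Sat(A[(ack & alarm) U alarm]) = {q0, q2, q3}
Sat(EX A[(ack & alarm) U alarm]) = {s : some successor in {q0, q2, q3}} = {q0}
E[ack U EX A[(ack & alarm) U alarm]]: least fixpoint, start Z0 = Sat(EX A[(ack & alarm) U alarm]) = {q0}, add states in Sat(ack) with some successor in Z. Already a fixed point.
Sat(E[ack U EX A[(ack & alarm) U alarm]]) = {q0}
q0 ∈ Sat(E[ack U EX A[(ack & alarm) U alarm]]) = {q0}, so the formula holds at q0.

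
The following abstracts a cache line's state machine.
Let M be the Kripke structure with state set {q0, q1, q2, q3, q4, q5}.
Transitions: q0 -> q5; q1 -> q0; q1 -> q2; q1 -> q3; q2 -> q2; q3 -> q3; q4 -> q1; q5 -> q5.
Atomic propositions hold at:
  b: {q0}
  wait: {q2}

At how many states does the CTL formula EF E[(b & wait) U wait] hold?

Sat(b & wait) = ∅
E[(b & wait) U wait]: least fixpoint, start Z0 = Sat(wait) = {q2}, add states in Sat(b & wait) with some successor in Z. Already a fixed point.
Sat(E[(b & wait) U wait]) = {q2}
EF E[(b & wait) U wait]: least fixpoint, start Z0 = {q2}, add states with some successor in Z. Z1 = {q1, q2}; Z2 = {q1, q2, q4}; fixed.
Sat(EF E[(b & wait) U wait]) = {q1, q2, q4}
|Sat(EF E[(b & wait) U wait])| = |{q1, q2, q4}| = 3.

3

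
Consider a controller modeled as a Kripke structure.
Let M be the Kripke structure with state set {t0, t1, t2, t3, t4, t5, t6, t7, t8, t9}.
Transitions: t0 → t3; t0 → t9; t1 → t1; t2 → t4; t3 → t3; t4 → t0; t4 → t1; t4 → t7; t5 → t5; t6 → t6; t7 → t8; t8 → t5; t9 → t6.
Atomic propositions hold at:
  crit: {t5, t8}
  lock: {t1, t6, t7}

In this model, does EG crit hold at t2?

No

EG crit: greatest fixpoint, start Z0 = {t5, t8}, keep only states in Sat with some successor in Z. Already a fixed point.
Sat(EG crit) = {t5, t8}
t2 ∉ Sat(EG crit) = {t5, t8}, so the formula does not hold at t2.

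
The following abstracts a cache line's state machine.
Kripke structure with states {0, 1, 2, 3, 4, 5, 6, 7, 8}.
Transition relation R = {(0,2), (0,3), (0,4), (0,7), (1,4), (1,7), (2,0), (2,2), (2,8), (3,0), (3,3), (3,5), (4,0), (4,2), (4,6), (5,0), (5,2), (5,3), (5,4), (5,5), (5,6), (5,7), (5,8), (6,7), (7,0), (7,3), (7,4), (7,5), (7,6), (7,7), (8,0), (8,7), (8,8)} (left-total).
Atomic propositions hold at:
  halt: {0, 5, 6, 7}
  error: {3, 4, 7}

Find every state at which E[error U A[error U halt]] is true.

A[error U halt]: least fixpoint, start Z0 = Sat(halt) = {0, 5, 6, 7}, add states in Sat(error) with every successor in Z. Already a fixed point.
Sat(A[error U halt]) = {0, 5, 6, 7}
E[error U A[error U halt]]: least fixpoint, start Z0 = Sat(A[error U halt]) = {0, 5, 6, 7}, add states in Sat(error) with some successor in Z. Z1 = {0, 3, 4, 5, 6, 7}; fixed.
Sat(E[error U A[error U halt]]) = {0, 3, 4, 5, 6, 7}

{0, 3, 4, 5, 6, 7}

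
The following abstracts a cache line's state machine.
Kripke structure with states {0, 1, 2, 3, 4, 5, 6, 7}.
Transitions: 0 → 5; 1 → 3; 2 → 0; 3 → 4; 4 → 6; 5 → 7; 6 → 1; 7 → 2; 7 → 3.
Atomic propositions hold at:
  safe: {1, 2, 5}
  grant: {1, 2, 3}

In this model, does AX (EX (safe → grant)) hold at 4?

Yes

Sat(safe → grant) = {0, 1, 2, 3, 4, 6, 7}
Sat(EX (safe → grant)) = {s : some successor in {0, 1, 2, 3, 4, 6, 7}} = {1, 2, 3, 4, 5, 6, 7}
Sat(AX (EX (safe → grant))) = {s : every successor in {1, 2, 3, 4, 5, 6, 7}} = {0, 1, 3, 4, 5, 6, 7}
4 ∈ Sat(AX (EX (safe → grant))) = {0, 1, 3, 4, 5, 6, 7}, so the formula holds at 4.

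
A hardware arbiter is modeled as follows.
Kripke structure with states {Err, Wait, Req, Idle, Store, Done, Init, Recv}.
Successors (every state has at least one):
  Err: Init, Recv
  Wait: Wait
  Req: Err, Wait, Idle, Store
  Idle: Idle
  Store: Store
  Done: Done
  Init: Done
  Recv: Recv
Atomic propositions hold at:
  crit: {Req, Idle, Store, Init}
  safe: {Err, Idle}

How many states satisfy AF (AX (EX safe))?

1

Sat(EX safe) = {s : some successor in {Err, Idle}} = {Req, Idle}
Sat(AX (EX safe)) = {s : every successor in {Req, Idle}} = {Idle}
AF (AX (EX safe)): least fixpoint, start Z0 = {Idle}, add states with every successor in Z. Already a fixed point.
Sat(AF (AX (EX safe))) = {Idle}
|Sat(AF (AX (EX safe)))| = |{Idle}| = 1.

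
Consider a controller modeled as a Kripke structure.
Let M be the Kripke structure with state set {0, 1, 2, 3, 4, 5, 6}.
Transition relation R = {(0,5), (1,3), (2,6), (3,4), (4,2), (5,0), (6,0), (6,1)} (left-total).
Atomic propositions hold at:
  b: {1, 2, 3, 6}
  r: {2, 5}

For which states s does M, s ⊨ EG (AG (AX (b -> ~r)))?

{0, 5}

Sat(~r) = {0, 1, 3, 4, 6}
Sat(b -> ~r) = {0, 1, 3, 4, 5, 6}
Sat(AX (b -> ~r)) = {s : every successor in {0, 1, 3, 4, 5, 6}} = {0, 1, 2, 3, 5, 6}
AG (AX (b -> ~r)): greatest fixpoint, start Z0 = {0, 1, 2, 3, 5, 6}, keep only states in Sat with every successor in Z. Z1 = {0, 1, 2, 5, 6}; Z2 = {0, 2, 5, 6}; Z3 = {0, 2, 5}; Z4 = {0, 5}; fixed.
Sat(AG (AX (b -> ~r))) = {0, 5}
EG (AG (AX (b -> ~r))): greatest fixpoint, start Z0 = {0, 5}, keep only states in Sat with some successor in Z. Already a fixed point.
Sat(EG (AG (AX (b -> ~r)))) = {0, 5}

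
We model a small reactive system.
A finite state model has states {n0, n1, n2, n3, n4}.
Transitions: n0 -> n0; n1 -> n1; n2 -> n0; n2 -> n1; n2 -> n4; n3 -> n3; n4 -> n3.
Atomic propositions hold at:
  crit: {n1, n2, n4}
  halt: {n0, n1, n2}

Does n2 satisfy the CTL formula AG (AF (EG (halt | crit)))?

No

Sat(halt | crit) = {n0, n1, n2, n4}
EG (halt | crit): greatest fixpoint, start Z0 = {n0, n1, n2, n4}, keep only states in Sat with some successor in Z. Z1 = {n0, n1, n2}; fixed.
Sat(EG (halt | crit)) = {n0, n1, n2}
AF (EG (halt | crit)): least fixpoint, start Z0 = {n0, n1, n2}, add states with every successor in Z. Already a fixed point.
Sat(AF (EG (halt | crit))) = {n0, n1, n2}
AG (AF (EG (halt | crit))): greatest fixpoint, start Z0 = {n0, n1, n2}, keep only states in Sat with every successor in Z. Z1 = {n0, n1}; fixed.
Sat(AG (AF (EG (halt | crit)))) = {n0, n1}
n2 ∉ Sat(AG (AF (EG (halt | crit)))) = {n0, n1}, so the formula does not hold at n2.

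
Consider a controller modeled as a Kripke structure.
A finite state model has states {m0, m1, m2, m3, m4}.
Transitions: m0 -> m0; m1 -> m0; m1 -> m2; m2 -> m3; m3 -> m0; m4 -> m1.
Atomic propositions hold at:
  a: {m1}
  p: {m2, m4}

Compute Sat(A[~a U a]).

{m1, m4}

Sat(~a) = {m0, m2, m3, m4}
A[~a U a]: least fixpoint, start Z0 = Sat(a) = {m1}, add states in Sat(~a) with every successor in Z. Z1 = {m1, m4}; fixed.
Sat(A[~a U a]) = {m1, m4}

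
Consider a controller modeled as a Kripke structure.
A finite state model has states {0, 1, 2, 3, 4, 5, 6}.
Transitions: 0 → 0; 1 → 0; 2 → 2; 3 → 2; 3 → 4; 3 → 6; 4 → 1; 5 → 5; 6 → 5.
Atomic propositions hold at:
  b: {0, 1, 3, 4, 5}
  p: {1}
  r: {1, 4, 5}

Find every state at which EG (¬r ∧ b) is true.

Sat(¬r) = {0, 2, 3, 6}
Sat(¬r ∧ b) = {0, 3}
EG (¬r ∧ b): greatest fixpoint, start Z0 = {0, 3}, keep only states in Sat with some successor in Z. Z1 = {0}; fixed.
Sat(EG (¬r ∧ b)) = {0}

{0}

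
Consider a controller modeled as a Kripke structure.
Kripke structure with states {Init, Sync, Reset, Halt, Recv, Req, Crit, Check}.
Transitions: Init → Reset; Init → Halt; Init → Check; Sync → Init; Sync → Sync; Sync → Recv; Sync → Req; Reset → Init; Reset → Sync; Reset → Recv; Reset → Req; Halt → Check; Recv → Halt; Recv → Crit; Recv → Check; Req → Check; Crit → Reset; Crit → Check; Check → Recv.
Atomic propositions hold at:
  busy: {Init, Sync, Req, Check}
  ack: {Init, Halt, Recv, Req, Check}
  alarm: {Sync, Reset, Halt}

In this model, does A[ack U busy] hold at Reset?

A[ack U busy]: least fixpoint, start Z0 = Sat(busy) = {Init, Sync, Req, Check}, add states in Sat(ack) with every successor in Z. Z1 = {Init, Sync, Halt, Req, Check}; fixed.
Sat(A[ack U busy]) = {Init, Sync, Halt, Req, Check}
Reset ∉ Sat(A[ack U busy]) = {Init, Sync, Halt, Req, Check}, so the formula does not hold at Reset.

No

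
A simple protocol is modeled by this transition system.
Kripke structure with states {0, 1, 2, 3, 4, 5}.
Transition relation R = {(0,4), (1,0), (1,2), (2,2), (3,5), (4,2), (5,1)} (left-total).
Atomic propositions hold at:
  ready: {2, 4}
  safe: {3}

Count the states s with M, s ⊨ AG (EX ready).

4

Sat(EX ready) = {s : some successor in {2, 4}} = {0, 1, 2, 4}
AG (EX ready): greatest fixpoint, start Z0 = {0, 1, 2, 4}, keep only states in Sat with every successor in Z. Already a fixed point.
Sat(AG (EX ready)) = {0, 1, 2, 4}
|Sat(AG (EX ready))| = |{0, 1, 2, 4}| = 4.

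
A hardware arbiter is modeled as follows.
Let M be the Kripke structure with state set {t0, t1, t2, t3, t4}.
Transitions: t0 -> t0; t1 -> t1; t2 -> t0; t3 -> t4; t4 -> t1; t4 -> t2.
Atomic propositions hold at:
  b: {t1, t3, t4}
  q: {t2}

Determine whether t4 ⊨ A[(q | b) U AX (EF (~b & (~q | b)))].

Sat(q | b) = {t1, t2, t3, t4}
Sat(~b) = {t0, t2}
Sat(~q) = {t0, t1, t3, t4}
Sat(~q | b) = {t0, t1, t3, t4}
Sat(~b & (~q | b)) = {t0}
EF (~b & (~q | b)): least fixpoint, start Z0 = {t0}, add states with some successor in Z. Z1 = {t0, t2}; Z2 = {t0, t2, t4}; Z3 = {t0, t2, t3, t4}; fixed.
Sat(EF (~b & (~q | b))) = {t0, t2, t3, t4}
Sat(AX (EF (~b & (~q | b)))) = {s : every successor in {t0, t2, t3, t4}} = {t0, t2, t3}
A[(q | b) U AX (EF (~b & (~q | b)))]: least fixpoint, start Z0 = Sat(AX (EF (~b & (~q | b)))) = {t0, t2, t3}, add states in Sat(q | b) with every successor in Z. Already a fixed point.
Sat(A[(q | b) U AX (EF (~b & (~q | b)))]) = {t0, t2, t3}
t4 ∉ Sat(A[(q | b) U AX (EF (~b & (~q | b)))]) = {t0, t2, t3}, so the formula does not hold at t4.

No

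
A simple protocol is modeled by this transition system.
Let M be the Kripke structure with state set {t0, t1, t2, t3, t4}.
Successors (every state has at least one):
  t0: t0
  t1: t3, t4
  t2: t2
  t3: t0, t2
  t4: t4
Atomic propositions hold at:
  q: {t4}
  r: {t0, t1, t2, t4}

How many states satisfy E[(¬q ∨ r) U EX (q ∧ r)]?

2

Sat(¬q) = {t0, t1, t2, t3}
Sat(¬q ∨ r) = {t0, t1, t2, t3, t4}
Sat(q ∧ r) = {t4}
Sat(EX (q ∧ r)) = {s : some successor in {t4}} = {t1, t4}
E[(¬q ∨ r) U EX (q ∧ r)]: least fixpoint, start Z0 = Sat(EX (q ∧ r)) = {t1, t4}, add states in Sat(¬q ∨ r) with some successor in Z. Already a fixed point.
Sat(E[(¬q ∨ r) U EX (q ∧ r)]) = {t1, t4}
|Sat(E[(¬q ∨ r) U EX (q ∧ r)])| = |{t1, t4}| = 2.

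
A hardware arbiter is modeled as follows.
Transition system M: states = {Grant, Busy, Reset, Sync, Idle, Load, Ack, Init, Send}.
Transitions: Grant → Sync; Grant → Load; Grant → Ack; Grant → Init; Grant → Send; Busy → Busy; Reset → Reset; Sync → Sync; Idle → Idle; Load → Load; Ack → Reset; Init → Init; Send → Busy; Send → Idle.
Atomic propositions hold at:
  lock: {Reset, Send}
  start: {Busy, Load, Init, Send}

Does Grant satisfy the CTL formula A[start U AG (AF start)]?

No

AF start: least fixpoint, start Z0 = {Busy, Load, Init, Send}, add states with every successor in Z. Already a fixed point.
Sat(AF start) = {Busy, Load, Init, Send}
AG (AF start): greatest fixpoint, start Z0 = {Busy, Load, Init, Send}, keep only states in Sat with every successor in Z. Z1 = {Busy, Load, Init}; fixed.
Sat(AG (AF start)) = {Busy, Load, Init}
A[start U AG (AF start)]: least fixpoint, start Z0 = Sat(AG (AF start)) = {Busy, Load, Init}, add states in Sat(start) with every successor in Z. Already a fixed point.
Sat(A[start U AG (AF start)]) = {Busy, Load, Init}
Grant ∉ Sat(A[start U AG (AF start)]) = {Busy, Load, Init}, so the formula does not hold at Grant.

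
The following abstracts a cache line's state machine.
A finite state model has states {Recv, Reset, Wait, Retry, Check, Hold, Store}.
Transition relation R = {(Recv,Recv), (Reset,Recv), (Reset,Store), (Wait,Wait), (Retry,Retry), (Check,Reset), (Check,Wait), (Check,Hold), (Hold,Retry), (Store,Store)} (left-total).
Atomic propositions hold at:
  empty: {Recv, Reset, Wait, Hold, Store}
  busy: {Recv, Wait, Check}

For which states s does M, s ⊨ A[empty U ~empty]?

{Retry, Check, Hold}

Sat(~empty) = {Retry, Check}
A[empty U ~empty]: least fixpoint, start Z0 = Sat(~empty) = {Retry, Check}, add states in Sat(empty) with every successor in Z. Z1 = {Retry, Check, Hold}; fixed.
Sat(A[empty U ~empty]) = {Retry, Check, Hold}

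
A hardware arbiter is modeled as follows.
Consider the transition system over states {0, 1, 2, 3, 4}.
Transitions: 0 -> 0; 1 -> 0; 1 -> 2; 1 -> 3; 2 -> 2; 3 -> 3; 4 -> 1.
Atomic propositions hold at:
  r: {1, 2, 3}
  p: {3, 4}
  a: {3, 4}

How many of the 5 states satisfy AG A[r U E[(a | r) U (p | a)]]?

Sat(a | r) = {1, 2, 3, 4}
Sat(p | a) = {3, 4}
E[(a | r) U (p | a)]: least fixpoint, start Z0 = Sat((p | a)) = {3, 4}, add states in Sat(a | r) with some successor in Z. Z1 = {1, 3, 4}; fixed.
Sat(E[(a | r) U (p | a)]) = {1, 3, 4}
A[r U E[(a | r) U (p | a)]]: least fixpoint, start Z0 = Sat(E[(a | r) U (p | a)]) = {1, 3, 4}, add states in Sat(r) with every successor in Z. Already a fixed point.
Sat(A[r U E[(a | r) U (p | a)]]) = {1, 3, 4}
AG A[r U E[(a | r) U (p | a)]]: greatest fixpoint, start Z0 = {1, 3, 4}, keep only states in Sat with every successor in Z. Z1 = {3, 4}; Z2 = {3}; fixed.
Sat(AG A[r U E[(a | r) U (p | a)]]) = {3}
|Sat(AG A[r U E[(a | r) U (p | a)]])| = |{3}| = 1.

1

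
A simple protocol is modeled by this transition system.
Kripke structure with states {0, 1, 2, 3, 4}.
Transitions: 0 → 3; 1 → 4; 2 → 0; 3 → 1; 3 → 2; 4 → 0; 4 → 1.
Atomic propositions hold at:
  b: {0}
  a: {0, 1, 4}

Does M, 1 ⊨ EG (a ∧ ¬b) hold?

Yes

Sat(¬b) = {1, 2, 3, 4}
Sat(a ∧ ¬b) = {1, 4}
EG (a ∧ ¬b): greatest fixpoint, start Z0 = {1, 4}, keep only states in Sat with some successor in Z. Already a fixed point.
Sat(EG (a ∧ ¬b)) = {1, 4}
1 ∈ Sat(EG (a ∧ ¬b)) = {1, 4}, so the formula holds at 1.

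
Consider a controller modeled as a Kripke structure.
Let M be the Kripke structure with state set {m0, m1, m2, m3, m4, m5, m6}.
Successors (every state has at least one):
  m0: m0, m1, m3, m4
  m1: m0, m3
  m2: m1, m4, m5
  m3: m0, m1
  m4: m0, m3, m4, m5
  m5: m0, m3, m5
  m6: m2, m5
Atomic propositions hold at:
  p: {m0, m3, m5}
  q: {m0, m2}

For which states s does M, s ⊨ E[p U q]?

{m0, m2, m3, m5}

E[p U q]: least fixpoint, start Z0 = Sat(q) = {m0, m2}, add states in Sat(p) with some successor in Z. Z1 = {m0, m2, m3, m5}; fixed.
Sat(E[p U q]) = {m0, m2, m3, m5}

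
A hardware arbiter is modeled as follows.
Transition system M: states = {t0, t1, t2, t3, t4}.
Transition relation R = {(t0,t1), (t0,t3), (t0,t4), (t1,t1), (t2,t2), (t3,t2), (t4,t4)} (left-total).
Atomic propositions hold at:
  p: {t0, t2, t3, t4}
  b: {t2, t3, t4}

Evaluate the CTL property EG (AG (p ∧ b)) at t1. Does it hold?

No

Sat(p ∧ b) = {t2, t3, t4}
AG (p ∧ b): greatest fixpoint, start Z0 = {t2, t3, t4}, keep only states in Sat with every successor in Z. Already a fixed point.
Sat(AG (p ∧ b)) = {t2, t3, t4}
EG (AG (p ∧ b)): greatest fixpoint, start Z0 = {t2, t3, t4}, keep only states in Sat with some successor in Z. Already a fixed point.
Sat(EG (AG (p ∧ b))) = {t2, t3, t4}
t1 ∉ Sat(EG (AG (p ∧ b))) = {t2, t3, t4}, so the formula does not hold at t1.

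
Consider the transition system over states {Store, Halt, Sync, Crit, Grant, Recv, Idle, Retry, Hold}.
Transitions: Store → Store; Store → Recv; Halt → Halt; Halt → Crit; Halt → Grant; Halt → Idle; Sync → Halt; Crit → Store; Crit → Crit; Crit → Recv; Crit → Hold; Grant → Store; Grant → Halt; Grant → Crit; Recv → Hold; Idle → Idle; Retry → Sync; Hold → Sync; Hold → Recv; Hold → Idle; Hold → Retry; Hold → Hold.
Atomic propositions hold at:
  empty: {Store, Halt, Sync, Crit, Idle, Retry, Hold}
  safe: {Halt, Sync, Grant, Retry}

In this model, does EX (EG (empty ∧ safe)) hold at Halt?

Yes

Sat(empty ∧ safe) = {Halt, Sync, Retry}
EG (empty ∧ safe): greatest fixpoint, start Z0 = {Halt, Sync, Retry}, keep only states in Sat with some successor in Z. Already a fixed point.
Sat(EG (empty ∧ safe)) = {Halt, Sync, Retry}
Sat(EX (EG (empty ∧ safe))) = {s : some successor in {Halt, Sync, Retry}} = {Halt, Sync, Grant, Retry, Hold}
Halt ∈ Sat(EX (EG (empty ∧ safe))) = {Halt, Sync, Grant, Retry, Hold}, so the formula holds at Halt.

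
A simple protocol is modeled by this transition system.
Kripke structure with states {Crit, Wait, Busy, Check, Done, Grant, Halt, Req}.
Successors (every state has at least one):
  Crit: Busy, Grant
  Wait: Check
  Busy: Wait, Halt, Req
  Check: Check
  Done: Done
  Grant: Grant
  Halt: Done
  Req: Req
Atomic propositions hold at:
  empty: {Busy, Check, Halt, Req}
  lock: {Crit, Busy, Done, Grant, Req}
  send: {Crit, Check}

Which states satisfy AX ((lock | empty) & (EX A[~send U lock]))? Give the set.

{Crit, Done, Grant, Halt, Req}

Sat(lock | empty) = {Crit, Busy, Check, Done, Grant, Halt, Req}
Sat(~send) = {Wait, Busy, Done, Grant, Halt, Req}
A[~send U lock]: least fixpoint, start Z0 = Sat(lock) = {Crit, Busy, Done, Grant, Req}, add states in Sat(~send) with every successor in Z. Z1 = {Crit, Busy, Done, Grant, Halt, Req}; fixed.
Sat(A[~send U lock]) = {Crit, Busy, Done, Grant, Halt, Req}
Sat(EX A[~send U lock]) = {s : some successor in {Crit, Busy, Done, Grant, Halt, Req}} = {Crit, Busy, Done, Grant, Halt, Req}
Sat((lock | empty) & (EX A[~send U lock])) = {Crit, Busy, Done, Grant, Halt, Req}
Sat(AX ((lock | empty) & (EX A[~send U lock]))) = {s : every successor in {Crit, Busy, Done, Grant, Halt, Req}} = {Crit, Done, Grant, Halt, Req}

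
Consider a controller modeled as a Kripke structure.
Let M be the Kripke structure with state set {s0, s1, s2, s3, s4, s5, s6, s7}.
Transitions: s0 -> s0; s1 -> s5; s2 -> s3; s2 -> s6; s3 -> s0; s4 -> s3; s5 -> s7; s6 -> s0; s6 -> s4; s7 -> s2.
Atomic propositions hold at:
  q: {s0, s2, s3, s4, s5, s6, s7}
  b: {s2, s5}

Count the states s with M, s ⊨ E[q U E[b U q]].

7

E[b U q]: least fixpoint, start Z0 = Sat(q) = {s0, s2, s3, s4, s5, s6, s7}, add states in Sat(b) with some successor in Z. Already a fixed point.
Sat(E[b U q]) = {s0, s2, s3, s4, s5, s6, s7}
E[q U E[b U q]]: least fixpoint, start Z0 = Sat(E[b U q]) = {s0, s2, s3, s4, s5, s6, s7}, add states in Sat(q) with some successor in Z. Already a fixed point.
Sat(E[q U E[b U q]]) = {s0, s2, s3, s4, s5, s6, s7}
|Sat(E[q U E[b U q]])| = |{s0, s2, s3, s4, s5, s6, s7}| = 7.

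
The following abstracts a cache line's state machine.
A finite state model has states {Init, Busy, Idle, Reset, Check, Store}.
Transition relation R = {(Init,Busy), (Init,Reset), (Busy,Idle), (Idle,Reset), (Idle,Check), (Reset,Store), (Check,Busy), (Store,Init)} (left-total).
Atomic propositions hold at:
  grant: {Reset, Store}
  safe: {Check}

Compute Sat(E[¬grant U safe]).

Sat(¬grant) = {Init, Busy, Idle, Check}
E[¬grant U safe]: least fixpoint, start Z0 = Sat(safe) = {Check}, add states in Sat(¬grant) with some successor in Z. Z1 = {Idle, Check}; Z2 = {Busy, Idle, Check}; Z3 = {Init, Busy, Idle, Check}; fixed.
Sat(E[¬grant U safe]) = {Init, Busy, Idle, Check}

{Init, Busy, Idle, Check}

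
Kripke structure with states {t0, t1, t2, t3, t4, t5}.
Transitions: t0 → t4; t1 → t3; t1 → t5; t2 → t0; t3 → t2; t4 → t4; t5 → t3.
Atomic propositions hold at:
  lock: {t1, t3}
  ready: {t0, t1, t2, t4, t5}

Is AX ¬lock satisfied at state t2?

Yes

Sat(¬lock) = {t0, t2, t4, t5}
Sat(AX ¬lock) = {s : every successor in {t0, t2, t4, t5}} = {t0, t2, t3, t4}
t2 ∈ Sat(AX ¬lock) = {t0, t2, t3, t4}, so the formula holds at t2.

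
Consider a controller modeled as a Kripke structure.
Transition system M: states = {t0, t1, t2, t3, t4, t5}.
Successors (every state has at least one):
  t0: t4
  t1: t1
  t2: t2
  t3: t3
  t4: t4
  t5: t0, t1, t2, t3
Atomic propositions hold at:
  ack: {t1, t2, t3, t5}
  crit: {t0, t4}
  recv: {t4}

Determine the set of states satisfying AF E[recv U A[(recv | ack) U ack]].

Sat(recv | ack) = {t1, t2, t3, t4, t5}
A[(recv | ack) U ack]: least fixpoint, start Z0 = Sat(ack) = {t1, t2, t3, t5}, add states in Sat(recv | ack) with every successor in Z. Already a fixed point.
Sat(A[(recv | ack) U ack]) = {t1, t2, t3, t5}
E[recv U A[(recv | ack) U ack]]: least fixpoint, start Z0 = Sat(A[(recv | ack) U ack]) = {t1, t2, t3, t5}, add states in Sat(recv) with some successor in Z. Already a fixed point.
Sat(E[recv U A[(recv | ack) U ack]]) = {t1, t2, t3, t5}
AF E[recv U A[(recv | ack) U ack]]: least fixpoint, start Z0 = {t1, t2, t3, t5}, add states with every successor in Z. Already a fixed point.
Sat(AF E[recv U A[(recv | ack) U ack]]) = {t1, t2, t3, t5}

{t1, t2, t3, t5}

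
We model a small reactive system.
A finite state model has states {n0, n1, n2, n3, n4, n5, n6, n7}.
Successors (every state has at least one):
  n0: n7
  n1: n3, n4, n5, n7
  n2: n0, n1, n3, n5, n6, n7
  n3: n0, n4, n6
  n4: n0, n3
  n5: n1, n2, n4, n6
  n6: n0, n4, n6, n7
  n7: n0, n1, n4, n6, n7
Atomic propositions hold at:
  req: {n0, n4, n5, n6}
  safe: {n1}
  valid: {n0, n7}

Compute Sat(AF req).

AF req: least fixpoint, start Z0 = {n0, n4, n5, n6}, add states with every successor in Z. Z1 = {n0, n3, n4, n5, n6}; fixed.
Sat(AF req) = {n0, n3, n4, n5, n6}

{n0, n3, n4, n5, n6}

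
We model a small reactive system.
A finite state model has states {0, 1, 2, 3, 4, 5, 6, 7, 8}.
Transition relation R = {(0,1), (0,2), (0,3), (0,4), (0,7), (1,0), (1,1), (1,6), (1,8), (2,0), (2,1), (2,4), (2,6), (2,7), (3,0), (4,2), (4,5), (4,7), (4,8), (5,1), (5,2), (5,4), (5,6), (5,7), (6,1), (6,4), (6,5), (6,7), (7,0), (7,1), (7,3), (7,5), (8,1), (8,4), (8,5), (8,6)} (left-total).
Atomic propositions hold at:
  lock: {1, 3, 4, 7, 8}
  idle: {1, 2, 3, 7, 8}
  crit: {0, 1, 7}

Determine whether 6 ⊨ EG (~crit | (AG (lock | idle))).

Yes

Sat(~crit) = {2, 3, 4, 5, 6, 8}
Sat(lock | idle) = {1, 2, 3, 4, 7, 8}
AG (lock | idle): greatest fixpoint, start Z0 = {1, 2, 3, 4, 7, 8}, keep only states in Sat with every successor in Z. Z1 = ∅; fixed.
Sat(AG (lock | idle)) = ∅
Sat(~crit | (AG (lock | idle))) = {2, 3, 4, 5, 6, 8}
EG (~crit | (AG (lock | idle))): greatest fixpoint, start Z0 = {2, 3, 4, 5, 6, 8}, keep only states in Sat with some successor in Z. Z1 = {2, 4, 5, 6, 8}; fixed.
Sat(EG (~crit | (AG (lock | idle)))) = {2, 4, 5, 6, 8}
6 ∈ Sat(EG (~crit | (AG (lock | idle)))) = {2, 4, 5, 6, 8}, so the formula holds at 6.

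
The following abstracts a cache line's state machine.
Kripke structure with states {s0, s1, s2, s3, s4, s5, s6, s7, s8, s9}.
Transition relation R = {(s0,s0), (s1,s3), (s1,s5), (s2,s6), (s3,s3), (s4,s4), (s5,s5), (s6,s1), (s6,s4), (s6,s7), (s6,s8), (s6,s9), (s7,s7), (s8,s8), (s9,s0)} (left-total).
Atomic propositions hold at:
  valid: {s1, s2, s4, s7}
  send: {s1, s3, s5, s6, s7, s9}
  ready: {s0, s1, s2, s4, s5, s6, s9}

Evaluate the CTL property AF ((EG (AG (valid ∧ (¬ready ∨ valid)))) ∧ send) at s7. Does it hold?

Yes

Sat(¬ready) = {s3, s7, s8}
Sat(¬ready ∨ valid) = {s1, s2, s3, s4, s7, s8}
Sat(valid ∧ (¬ready ∨ valid)) = {s1, s2, s4, s7}
AG (valid ∧ (¬ready ∨ valid)): greatest fixpoint, start Z0 = {s1, s2, s4, s7}, keep only states in Sat with every successor in Z. Z1 = {s4, s7}; fixed.
Sat(AG (valid ∧ (¬ready ∨ valid))) = {s4, s7}
EG (AG (valid ∧ (¬ready ∨ valid))): greatest fixpoint, start Z0 = {s4, s7}, keep only states in Sat with some successor in Z. Already a fixed point.
Sat(EG (AG (valid ∧ (¬ready ∨ valid)))) = {s4, s7}
Sat((EG (AG (valid ∧ (¬ready ∨ valid)))) ∧ send) = {s7}
AF ((EG (AG (valid ∧ (¬ready ∨ valid)))) ∧ send): least fixpoint, start Z0 = {s7}, add states with every successor in Z. Already a fixed point.
Sat(AF ((EG (AG (valid ∧ (¬ready ∨ valid)))) ∧ send)) = {s7}
s7 ∈ Sat(AF ((EG (AG (valid ∧ (¬ready ∨ valid)))) ∧ send)) = {s7}, so the formula holds at s7.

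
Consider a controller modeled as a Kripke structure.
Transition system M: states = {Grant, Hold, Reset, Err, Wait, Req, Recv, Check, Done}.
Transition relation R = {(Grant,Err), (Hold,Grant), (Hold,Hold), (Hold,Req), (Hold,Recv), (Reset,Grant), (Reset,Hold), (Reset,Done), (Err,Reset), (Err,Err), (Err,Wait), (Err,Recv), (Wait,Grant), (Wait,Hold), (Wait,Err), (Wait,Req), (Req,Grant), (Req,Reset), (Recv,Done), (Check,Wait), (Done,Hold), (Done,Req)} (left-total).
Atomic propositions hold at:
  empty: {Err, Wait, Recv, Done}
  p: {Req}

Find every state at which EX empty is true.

Sat(EX empty) = {s : some successor in {Err, Wait, Recv, Done}} = {Grant, Hold, Reset, Err, Wait, Recv, Check}

{Grant, Hold, Reset, Err, Wait, Recv, Check}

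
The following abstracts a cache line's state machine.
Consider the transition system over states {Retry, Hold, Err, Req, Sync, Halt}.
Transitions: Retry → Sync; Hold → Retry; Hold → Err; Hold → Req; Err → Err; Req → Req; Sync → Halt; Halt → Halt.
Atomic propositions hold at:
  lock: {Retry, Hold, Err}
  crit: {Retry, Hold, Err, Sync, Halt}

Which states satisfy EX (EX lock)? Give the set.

Sat(EX lock) = {s : some successor in {Retry, Hold, Err}} = {Hold, Err}
Sat(EX (EX lock)) = {s : some successor in {Hold, Err}} = {Hold, Err}

{Hold, Err}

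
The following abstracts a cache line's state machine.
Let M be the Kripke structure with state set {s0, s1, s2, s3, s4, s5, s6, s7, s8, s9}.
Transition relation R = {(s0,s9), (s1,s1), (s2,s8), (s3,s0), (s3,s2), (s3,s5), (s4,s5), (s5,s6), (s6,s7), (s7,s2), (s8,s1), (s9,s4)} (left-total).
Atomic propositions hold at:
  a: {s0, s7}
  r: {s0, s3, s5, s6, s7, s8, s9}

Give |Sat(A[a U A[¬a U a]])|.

6

Sat(¬a) = {s1, s2, s3, s4, s5, s6, s8, s9}
A[¬a U a]: least fixpoint, start Z0 = Sat(a) = {s0, s7}, add states in Sat(¬a) with every successor in Z. Z1 = {s0, s6, s7}; Z2 = {s0, s5, s6, s7}; Z3 = {s0, s4, s5, s6, s7}; Z4 = {s0, s4, s5, s6, s7, s9}; fixed.
Sat(A[¬a U a]) = {s0, s4, s5, s6, s7, s9}
A[a U A[¬a U a]]: least fixpoint, start Z0 = Sat(A[¬a U a]) = {s0, s4, s5, s6, s7, s9}, add states in Sat(a) with every successor in Z. Already a fixed point.
Sat(A[a U A[¬a U a]]) = {s0, s4, s5, s6, s7, s9}
|Sat(A[a U A[¬a U a]])| = |{s0, s4, s5, s6, s7, s9}| = 6.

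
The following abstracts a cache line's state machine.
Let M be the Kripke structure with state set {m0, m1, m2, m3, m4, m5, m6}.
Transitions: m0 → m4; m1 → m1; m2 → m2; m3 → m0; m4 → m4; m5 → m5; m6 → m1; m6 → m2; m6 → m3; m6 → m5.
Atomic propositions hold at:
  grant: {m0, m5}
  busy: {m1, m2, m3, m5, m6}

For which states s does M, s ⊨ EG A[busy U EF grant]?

{m5, m6}

EF grant: least fixpoint, start Z0 = {m0, m5}, add states with some successor in Z. Z1 = {m0, m3, m5, m6}; fixed.
Sat(EF grant) = {m0, m3, m5, m6}
A[busy U EF grant]: least fixpoint, start Z0 = Sat(EF grant) = {m0, m3, m5, m6}, add states in Sat(busy) with every successor in Z. Already a fixed point.
Sat(A[busy U EF grant]) = {m0, m3, m5, m6}
EG A[busy U EF grant]: greatest fixpoint, start Z0 = {m0, m3, m5, m6}, keep only states in Sat with some successor in Z. Z1 = {m3, m5, m6}; Z2 = {m5, m6}; fixed.
Sat(EG A[busy U EF grant]) = {m5, m6}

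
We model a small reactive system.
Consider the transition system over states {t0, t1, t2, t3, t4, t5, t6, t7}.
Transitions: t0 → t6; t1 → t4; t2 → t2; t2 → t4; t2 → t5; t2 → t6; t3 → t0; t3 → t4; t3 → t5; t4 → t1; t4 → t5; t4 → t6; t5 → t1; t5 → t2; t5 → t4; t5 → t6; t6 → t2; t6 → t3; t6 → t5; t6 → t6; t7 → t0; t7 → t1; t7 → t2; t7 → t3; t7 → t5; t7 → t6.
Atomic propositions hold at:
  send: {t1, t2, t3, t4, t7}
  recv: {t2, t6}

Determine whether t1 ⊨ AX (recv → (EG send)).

EG send: greatest fixpoint, start Z0 = {t1, t2, t3, t4, t7}, keep only states in Sat with some successor in Z. Already a fixed point.
Sat(EG send) = {t1, t2, t3, t4, t7}
Sat(recv → (EG send)) = {t0, t1, t2, t3, t4, t5, t7}
Sat(AX (recv → (EG send))) = {s : every successor in {t0, t1, t2, t3, t4, t5, t7}} = {t1, t3}
t1 ∈ Sat(AX (recv → (EG send))) = {t1, t3}, so the formula holds at t1.

Yes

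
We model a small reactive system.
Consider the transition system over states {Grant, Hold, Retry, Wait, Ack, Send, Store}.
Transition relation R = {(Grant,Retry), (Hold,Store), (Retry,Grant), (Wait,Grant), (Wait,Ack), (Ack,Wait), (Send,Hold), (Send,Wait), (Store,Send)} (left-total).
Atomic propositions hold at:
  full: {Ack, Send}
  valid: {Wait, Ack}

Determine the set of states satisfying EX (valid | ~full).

{Grant, Hold, Retry, Wait, Ack, Send}

Sat(~full) = {Grant, Hold, Retry, Wait, Store}
Sat(valid | ~full) = {Grant, Hold, Retry, Wait, Ack, Store}
Sat(EX (valid | ~full)) = {s : some successor in {Grant, Hold, Retry, Wait, Ack, Store}} = {Grant, Hold, Retry, Wait, Ack, Send}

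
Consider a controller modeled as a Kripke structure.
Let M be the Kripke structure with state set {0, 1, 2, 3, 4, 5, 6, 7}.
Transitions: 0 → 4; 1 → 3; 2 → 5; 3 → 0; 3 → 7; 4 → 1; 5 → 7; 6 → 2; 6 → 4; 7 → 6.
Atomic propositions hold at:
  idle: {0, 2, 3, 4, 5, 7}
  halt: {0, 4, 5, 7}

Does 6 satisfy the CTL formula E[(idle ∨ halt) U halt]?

No

Sat(idle ∨ halt) = {0, 2, 3, 4, 5, 7}
E[(idle ∨ halt) U halt]: least fixpoint, start Z0 = Sat(halt) = {0, 4, 5, 7}, add states in Sat(idle ∨ halt) with some successor in Z. Z1 = {0, 2, 3, 4, 5, 7}; fixed.
Sat(E[(idle ∨ halt) U halt]) = {0, 2, 3, 4, 5, 7}
6 ∉ Sat(E[(idle ∨ halt) U halt]) = {0, 2, 3, 4, 5, 7}, so the formula does not hold at 6.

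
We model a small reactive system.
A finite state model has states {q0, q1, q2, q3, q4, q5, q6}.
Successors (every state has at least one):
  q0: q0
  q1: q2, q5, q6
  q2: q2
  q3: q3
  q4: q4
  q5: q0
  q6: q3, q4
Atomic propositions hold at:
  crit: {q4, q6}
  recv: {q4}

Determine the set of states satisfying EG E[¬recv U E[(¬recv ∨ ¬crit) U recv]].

Sat(¬recv) = {q0, q1, q2, q3, q5, q6}
Sat(¬crit) = {q0, q1, q2, q3, q5}
Sat(¬recv ∨ ¬crit) = {q0, q1, q2, q3, q5, q6}
E[(¬recv ∨ ¬crit) U recv]: least fixpoint, start Z0 = Sat(recv) = {q4}, add states in Sat(¬recv ∨ ¬crit) with some successor in Z. Z1 = {q4, q6}; Z2 = {q1, q4, q6}; fixed.
Sat(E[(¬recv ∨ ¬crit) U recv]) = {q1, q4, q6}
E[¬recv U E[(¬recv ∨ ¬crit) U recv]]: least fixpoint, start Z0 = Sat(E[(¬recv ∨ ¬crit) U recv]) = {q1, q4, q6}, add states in Sat(¬recv) with some successor in Z. Already a fixed point.
Sat(E[¬recv U E[(¬recv ∨ ¬crit) U recv]]) = {q1, q4, q6}
EG E[¬recv U E[(¬recv ∨ ¬crit) U recv]]: greatest fixpoint, start Z0 = {q1, q4, q6}, keep only states in Sat with some successor in Z. Already a fixed point.
Sat(EG E[¬recv U E[(¬recv ∨ ¬crit) U recv]]) = {q1, q4, q6}

{q1, q4, q6}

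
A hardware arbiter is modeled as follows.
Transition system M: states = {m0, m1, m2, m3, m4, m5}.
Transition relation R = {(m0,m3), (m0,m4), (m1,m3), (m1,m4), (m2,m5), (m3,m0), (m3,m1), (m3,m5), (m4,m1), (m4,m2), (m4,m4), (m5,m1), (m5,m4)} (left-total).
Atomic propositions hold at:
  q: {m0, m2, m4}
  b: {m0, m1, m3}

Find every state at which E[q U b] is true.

{m0, m1, m3, m4}

E[q U b]: least fixpoint, start Z0 = Sat(b) = {m0, m1, m3}, add states in Sat(q) with some successor in Z. Z1 = {m0, m1, m3, m4}; fixed.
Sat(E[q U b]) = {m0, m1, m3, m4}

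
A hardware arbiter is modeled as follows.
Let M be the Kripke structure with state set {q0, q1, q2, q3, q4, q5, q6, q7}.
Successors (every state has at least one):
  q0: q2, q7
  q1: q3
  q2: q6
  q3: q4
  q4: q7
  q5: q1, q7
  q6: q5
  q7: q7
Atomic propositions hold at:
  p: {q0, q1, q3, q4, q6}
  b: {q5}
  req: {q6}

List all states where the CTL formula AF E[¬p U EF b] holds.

{q0, q2, q5, q6}

Sat(¬p) = {q2, q5, q7}
EF b: least fixpoint, start Z0 = {q5}, add states with some successor in Z. Z1 = {q5, q6}; Z2 = {q2, q5, q6}; Z3 = {q0, q2, q5, q6}; fixed.
Sat(EF b) = {q0, q2, q5, q6}
E[¬p U EF b]: least fixpoint, start Z0 = Sat(EF b) = {q0, q2, q5, q6}, add states in Sat(¬p) with some successor in Z. Already a fixed point.
Sat(E[¬p U EF b]) = {q0, q2, q5, q6}
AF E[¬p U EF b]: least fixpoint, start Z0 = {q0, q2, q5, q6}, add states with every successor in Z. Already a fixed point.
Sat(AF E[¬p U EF b]) = {q0, q2, q5, q6}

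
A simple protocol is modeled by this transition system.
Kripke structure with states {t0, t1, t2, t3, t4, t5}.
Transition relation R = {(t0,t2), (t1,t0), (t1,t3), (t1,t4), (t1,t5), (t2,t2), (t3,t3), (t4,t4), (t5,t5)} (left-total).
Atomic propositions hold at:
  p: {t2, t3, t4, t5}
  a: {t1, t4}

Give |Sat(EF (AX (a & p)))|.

Sat(a & p) = {t4}
Sat(AX (a & p)) = {s : every successor in {t4}} = {t4}
EF (AX (a & p)): least fixpoint, start Z0 = {t4}, add states with some successor in Z. Z1 = {t1, t4}; fixed.
Sat(EF (AX (a & p))) = {t1, t4}
|Sat(EF (AX (a & p)))| = |{t1, t4}| = 2.

2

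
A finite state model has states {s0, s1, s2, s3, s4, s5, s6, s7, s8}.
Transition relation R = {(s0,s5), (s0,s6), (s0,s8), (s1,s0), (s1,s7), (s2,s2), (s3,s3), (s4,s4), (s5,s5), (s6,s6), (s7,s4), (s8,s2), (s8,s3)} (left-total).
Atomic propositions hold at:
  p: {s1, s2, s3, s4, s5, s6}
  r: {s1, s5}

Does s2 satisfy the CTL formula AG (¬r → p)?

Yes

Sat(¬r) = {s0, s2, s3, s4, s6, s7, s8}
Sat(¬r → p) = {s1, s2, s3, s4, s5, s6}
AG (¬r → p): greatest fixpoint, start Z0 = {s1, s2, s3, s4, s5, s6}, keep only states in Sat with every successor in Z. Z1 = {s2, s3, s4, s5, s6}; fixed.
Sat(AG (¬r → p)) = {s2, s3, s4, s5, s6}
s2 ∈ Sat(AG (¬r → p)) = {s2, s3, s4, s5, s6}, so the formula holds at s2.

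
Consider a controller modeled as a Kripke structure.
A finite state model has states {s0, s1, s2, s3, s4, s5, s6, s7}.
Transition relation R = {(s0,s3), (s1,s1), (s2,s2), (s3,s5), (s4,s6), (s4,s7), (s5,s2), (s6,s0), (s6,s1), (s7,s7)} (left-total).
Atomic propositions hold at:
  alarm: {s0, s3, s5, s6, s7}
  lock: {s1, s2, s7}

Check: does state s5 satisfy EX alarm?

No

Sat(EX alarm) = {s : some successor in {s0, s3, s5, s6, s7}} = {s0, s3, s4, s6, s7}
s5 ∉ Sat(EX alarm) = {s0, s3, s4, s6, s7}, so the formula does not hold at s5.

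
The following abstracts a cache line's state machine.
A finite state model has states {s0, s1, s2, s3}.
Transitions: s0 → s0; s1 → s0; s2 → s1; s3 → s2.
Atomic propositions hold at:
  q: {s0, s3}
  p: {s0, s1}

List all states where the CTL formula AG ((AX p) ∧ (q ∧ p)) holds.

Sat(AX p) = {s : every successor in {s0, s1}} = {s0, s1, s2}
Sat(q ∧ p) = {s0}
Sat((AX p) ∧ (q ∧ p)) = {s0}
AG ((AX p) ∧ (q ∧ p)): greatest fixpoint, start Z0 = {s0}, keep only states in Sat with every successor in Z. Already a fixed point.
Sat(AG ((AX p) ∧ (q ∧ p))) = {s0}

{s0}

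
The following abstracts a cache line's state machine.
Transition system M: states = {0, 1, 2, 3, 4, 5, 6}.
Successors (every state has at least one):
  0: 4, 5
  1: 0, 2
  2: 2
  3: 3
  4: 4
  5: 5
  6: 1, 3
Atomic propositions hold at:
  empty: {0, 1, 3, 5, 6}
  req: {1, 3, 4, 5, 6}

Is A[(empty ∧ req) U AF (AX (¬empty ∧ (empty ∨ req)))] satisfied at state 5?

No

Sat(empty ∧ req) = {1, 3, 5, 6}
Sat(¬empty) = {2, 4}
Sat(empty ∨ req) = {0, 1, 3, 4, 5, 6}
Sat(¬empty ∧ (empty ∨ req)) = {4}
Sat(AX (¬empty ∧ (empty ∨ req))) = {s : every successor in {4}} = {4}
AF (AX (¬empty ∧ (empty ∨ req))): least fixpoint, start Z0 = {4}, add states with every successor in Z. Already a fixed point.
Sat(AF (AX (¬empty ∧ (empty ∨ req)))) = {4}
A[(empty ∧ req) U AF (AX (¬empty ∧ (empty ∨ req)))]: least fixpoint, start Z0 = Sat(AF (AX (¬empty ∧ (empty ∨ req)))) = {4}, add states in Sat(empty ∧ req) with every successor in Z. Already a fixed point.
Sat(A[(empty ∧ req) U AF (AX (¬empty ∧ (empty ∨ req)))]) = {4}
5 ∉ Sat(A[(empty ∧ req) U AF (AX (¬empty ∧ (empty ∨ req)))]) = {4}, so the formula does not hold at 5.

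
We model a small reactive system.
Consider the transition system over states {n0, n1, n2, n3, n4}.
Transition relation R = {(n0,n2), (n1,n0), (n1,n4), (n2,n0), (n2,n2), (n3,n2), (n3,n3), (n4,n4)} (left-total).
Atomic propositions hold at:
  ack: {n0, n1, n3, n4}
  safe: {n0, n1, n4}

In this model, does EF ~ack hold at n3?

Sat(~ack) = {n2}
EF ~ack: least fixpoint, start Z0 = {n2}, add states with some successor in Z. Z1 = {n0, n2, n3}; Z2 = {n0, n1, n2, n3}; fixed.
Sat(EF ~ack) = {n0, n1, n2, n3}
n3 ∈ Sat(EF ~ack) = {n0, n1, n2, n3}, so the formula holds at n3.

Yes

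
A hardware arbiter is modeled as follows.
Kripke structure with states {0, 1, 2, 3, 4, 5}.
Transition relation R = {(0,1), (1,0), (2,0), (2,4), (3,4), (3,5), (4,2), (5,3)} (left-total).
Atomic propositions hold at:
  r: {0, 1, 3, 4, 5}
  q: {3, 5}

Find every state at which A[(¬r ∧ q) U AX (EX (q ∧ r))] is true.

Sat(¬r) = {2}
Sat(¬r ∧ q) = ∅
Sat(q ∧ r) = {3, 5}
Sat(EX (q ∧ r)) = {s : some successor in {3, 5}} = {3, 5}
Sat(AX (EX (q ∧ r))) = {s : every successor in {3, 5}} = {5}
A[(¬r ∧ q) U AX (EX (q ∧ r))]: least fixpoint, start Z0 = Sat(AX (EX (q ∧ r))) = {5}, add states in Sat(¬r ∧ q) with every successor in Z. Already a fixed point.
Sat(A[(¬r ∧ q) U AX (EX (q ∧ r))]) = {5}

{5}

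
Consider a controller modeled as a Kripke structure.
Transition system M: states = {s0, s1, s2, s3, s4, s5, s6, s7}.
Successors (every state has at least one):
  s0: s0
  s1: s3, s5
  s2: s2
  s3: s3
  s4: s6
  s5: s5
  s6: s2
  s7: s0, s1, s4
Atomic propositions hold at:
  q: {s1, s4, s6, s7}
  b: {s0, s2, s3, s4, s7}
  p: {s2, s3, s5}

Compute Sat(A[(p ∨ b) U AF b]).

Sat(p ∨ b) = {s0, s2, s3, s4, s5, s7}
AF b: least fixpoint, start Z0 = {s0, s2, s3, s4, s7}, add states with every successor in Z. Z1 = {s0, s2, s3, s4, s6, s7}; fixed.
Sat(AF b) = {s0, s2, s3, s4, s6, s7}
A[(p ∨ b) U AF b]: least fixpoint, start Z0 = Sat(AF b) = {s0, s2, s3, s4, s6, s7}, add states in Sat(p ∨ b) with every successor in Z. Already a fixed point.
Sat(A[(p ∨ b) U AF b]) = {s0, s2, s3, s4, s6, s7}

{s0, s2, s3, s4, s6, s7}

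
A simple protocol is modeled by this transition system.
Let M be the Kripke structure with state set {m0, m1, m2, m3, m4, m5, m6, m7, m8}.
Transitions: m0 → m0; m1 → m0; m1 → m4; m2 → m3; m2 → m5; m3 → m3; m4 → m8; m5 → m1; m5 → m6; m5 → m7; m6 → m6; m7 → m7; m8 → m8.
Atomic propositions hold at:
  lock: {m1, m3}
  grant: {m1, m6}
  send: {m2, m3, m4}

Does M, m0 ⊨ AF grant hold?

AF grant: least fixpoint, start Z0 = {m1, m6}, add states with every successor in Z. Already a fixed point.
Sat(AF grant) = {m1, m6}
m0 ∉ Sat(AF grant) = {m1, m6}, so the formula does not hold at m0.

No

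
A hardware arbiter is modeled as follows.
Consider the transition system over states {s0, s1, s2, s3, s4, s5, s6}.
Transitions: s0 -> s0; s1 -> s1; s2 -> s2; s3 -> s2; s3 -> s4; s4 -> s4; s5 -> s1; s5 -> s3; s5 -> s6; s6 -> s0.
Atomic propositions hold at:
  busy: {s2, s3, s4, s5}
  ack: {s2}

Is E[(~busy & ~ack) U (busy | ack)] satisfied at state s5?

Yes

Sat(~busy) = {s0, s1, s6}
Sat(~ack) = {s0, s1, s3, s4, s5, s6}
Sat(~busy & ~ack) = {s0, s1, s6}
Sat(busy | ack) = {s2, s3, s4, s5}
E[(~busy & ~ack) U (busy | ack)]: least fixpoint, start Z0 = Sat((busy | ack)) = {s2, s3, s4, s5}, add states in Sat(~busy & ~ack) with some successor in Z. Already a fixed point.
Sat(E[(~busy & ~ack) U (busy | ack)]) = {s2, s3, s4, s5}
s5 ∈ Sat(E[(~busy & ~ack) U (busy | ack)]) = {s2, s3, s4, s5}, so the formula holds at s5.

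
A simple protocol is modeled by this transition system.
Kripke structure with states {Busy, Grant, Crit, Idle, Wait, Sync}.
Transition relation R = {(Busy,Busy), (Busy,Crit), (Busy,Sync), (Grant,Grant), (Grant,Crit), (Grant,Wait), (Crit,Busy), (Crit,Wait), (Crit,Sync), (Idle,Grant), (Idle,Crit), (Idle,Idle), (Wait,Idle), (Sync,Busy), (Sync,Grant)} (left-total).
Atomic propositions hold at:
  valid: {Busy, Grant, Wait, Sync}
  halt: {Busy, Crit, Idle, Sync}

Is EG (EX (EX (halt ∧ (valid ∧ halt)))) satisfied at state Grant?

Sat(valid ∧ halt) = {Busy, Sync}
Sat(halt ∧ (valid ∧ halt)) = {Busy, Sync}
Sat(EX (halt ∧ (valid ∧ halt))) = {s : some successor in {Busy, Sync}} = {Busy, Crit, Sync}
Sat(EX (EX (halt ∧ (valid ∧ halt)))) = {s : some successor in {Busy, Crit, Sync}} = {Busy, Grant, Crit, Idle, Sync}
EG (EX (EX (halt ∧ (valid ∧ halt)))): greatest fixpoint, start Z0 = {Busy, Grant, Crit, Idle, Sync}, keep only states in Sat with some successor in Z. Already a fixed point.
Sat(EG (EX (EX (halt ∧ (valid ∧ halt))))) = {Busy, Grant, Crit, Idle, Sync}
Grant ∈ Sat(EG (EX (EX (halt ∧ (valid ∧ halt))))) = {Busy, Grant, Crit, Idle, Sync}, so the formula holds at Grant.

Yes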